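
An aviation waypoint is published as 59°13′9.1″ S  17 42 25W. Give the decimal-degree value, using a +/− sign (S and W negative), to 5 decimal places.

-59.21919, -17.70694

Latitude: 59° + 13/60 + 9.1/3600 = 59 + 0.216667 + 0.002528 = 59.219194
hemisphere S, so the sign is −
λ: 17 + 42/60 + 25/3600 = 17.706944
hemisphere W, so the sign is −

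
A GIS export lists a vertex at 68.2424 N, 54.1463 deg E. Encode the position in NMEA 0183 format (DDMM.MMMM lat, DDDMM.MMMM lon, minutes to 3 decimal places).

Lat: fractional part 0.242400 → 14.54400 minutes
Lon: minutes = (54.146300 − 54) × 60 = 8.77800

6814.544,N / 05408.778,E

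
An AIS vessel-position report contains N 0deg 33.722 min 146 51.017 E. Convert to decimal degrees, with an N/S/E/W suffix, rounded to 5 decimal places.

Latitude: 0 + 33.722/60 = 0.562033
Lon: 51.017′ = 0.850283°; total 146.850283

0.56203° N, 146.85028° E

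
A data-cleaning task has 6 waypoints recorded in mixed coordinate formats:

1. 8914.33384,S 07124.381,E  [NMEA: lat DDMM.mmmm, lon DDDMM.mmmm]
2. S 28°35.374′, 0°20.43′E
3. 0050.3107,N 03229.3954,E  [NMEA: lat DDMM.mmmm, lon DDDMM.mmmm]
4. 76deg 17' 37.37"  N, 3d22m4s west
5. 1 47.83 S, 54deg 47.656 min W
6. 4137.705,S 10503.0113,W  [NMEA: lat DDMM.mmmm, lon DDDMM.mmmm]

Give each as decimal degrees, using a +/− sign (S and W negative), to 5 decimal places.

1. -89.23890, 71.40635
2. -28.58957, 0.34050
3. 0.83851, 32.48992
4. 76.29371, -3.36778
5. -1.79717, -54.79427
6. -41.62842, -105.05019

Point 1:
  Lat: split at 2 digits → 89° and 14.33384′; 89 + 14.33384/60 = 89.238897
  hemisphere S, so the sign is −
  Longitude: split at 3 digits → 071° and 24.381′; 71 + 24.381/60 = 71.406350
  E ⇒ keep positive
Point 2:
  φ: 35.374′ = 0.589567°; total 28.589567
  S → negative
  Longitude: 0 + 20.43/60 = 0.340500
  E → positive
Point 3:
  Lat: split at 2 digits → 00° and 50.3107′; 0 + 50.3107/60 = 0.838512
  N → positive
  Longitude: split at 3 digits → 032° and 29.3954′; 32 + 29.3954/60 = 32.489923
  E ⇒ keep positive
Point 4:
  φ: 17′ + 37.37″ = 17.62283′; 76 + 17.62283/60 = 76.293714
  N ⇒ keep positive
  Longitude: 3° + 22/60 + 4/3600 = 3 + 0.366667 + 0.001111 = 3.367778
  hemisphere W, so the sign is −
Point 5:
  φ: 47.83′ = 0.797167°; total 1.797167
  S → negative
  Longitude: 54 + 47.656/60 = 54.794267
  hemisphere W, so the sign is −
Point 6:
  Lat: degrees = first 2 digits = 41, minutes = 37.705; 41 + 37.705/60 = 41.628417
  S ⇒ negate
  λ: split at 3 digits → 105° and 3.0113′; 105 + 3.0113/60 = 105.050188
  W → negative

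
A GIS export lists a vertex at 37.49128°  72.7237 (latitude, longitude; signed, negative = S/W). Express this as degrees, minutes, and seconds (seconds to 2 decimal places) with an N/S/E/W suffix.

Lat: 0.491280° → 29.47680′; 0.47680 × 60 = 28.6080″
Longitude: 0.723700 × 60 = 43.42200′ → 43′, remainder × 60 = 25.3200″

37°29′28.61″ N, 72°43′25.32″ E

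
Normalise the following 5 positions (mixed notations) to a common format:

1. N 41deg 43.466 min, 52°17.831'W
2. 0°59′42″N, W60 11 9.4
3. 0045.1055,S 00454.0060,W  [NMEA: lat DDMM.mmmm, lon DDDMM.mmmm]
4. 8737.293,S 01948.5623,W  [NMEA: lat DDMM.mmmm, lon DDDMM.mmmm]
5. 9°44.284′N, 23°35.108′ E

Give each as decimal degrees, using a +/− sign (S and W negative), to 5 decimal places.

1. 41.72443, -52.29718
2. 0.99500, -60.18594
3. -0.75176, -4.90010
4. -87.62155, -19.80937
5. 9.73807, 23.58513

Point 1:
  φ: 41 + 43.466/60 = 41.724433
  N → positive
  Lon: 17.831′ = 0.297183°; total 52.297183
  W ⇒ negate
Point 2:
  Lat: 59′ + 42″ = 59.70000′; 0 + 59.70000/60 = 0.995000
  N ⇒ keep positive
  λ: 11′ + 9.4″ = 11.15667′; 60 + 11.15667/60 = 60.185944
  W → negative
Point 3:
  φ: split at 2 digits → 00° and 45.1055′; 0 + 45.1055/60 = 0.751758
  S → negative
  Lon: split at 3 digits → 004° and 54.006′; 4 + 54.006/60 = 4.900100
  W ⇒ negate
Point 4:
  Latitude: split at 2 digits → 87° and 37.293′; 87 + 37.293/60 = 87.621550
  S ⇒ negate
  Longitude: split at 3 digits → 019° and 48.5623′; 19 + 48.5623/60 = 19.809372
  W → negative
Point 5:
  Lat: 44.284′ = 0.738067°; total 9.738067
  N → positive
  λ: 35.108′ = 0.585133°; total 23.585133
  E ⇒ keep positive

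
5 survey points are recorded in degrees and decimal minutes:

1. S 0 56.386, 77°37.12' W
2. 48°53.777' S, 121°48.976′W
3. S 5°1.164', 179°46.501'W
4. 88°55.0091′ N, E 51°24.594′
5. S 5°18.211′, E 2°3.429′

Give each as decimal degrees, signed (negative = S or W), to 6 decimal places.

1. -0.939767, -77.618667
2. -48.896283, -121.816267
3. -5.019400, -179.775017
4. 88.916818, 51.409900
5. -5.303517, 2.057150

Point 1:
  φ: 0 + 56.386/60 = 0.9397667
  S ⇒ negate
  Longitude: 37.12′ = 0.618667°; total 77.6186667
  W ⇒ negate
Point 2:
  Lat: 48 + 53.777/60 = 48.8962833
  S ⇒ negate
  λ: 48.976′ = 0.816267°; total 121.8162667
  hemisphere W, so the sign is −
Point 3:
  Latitude: 1.164′ = 0.019400°; total 5.0194000
  hemisphere S, so the sign is −
  Lon: 179 + 46.501/60 = 179.7750167
  hemisphere W, so the sign is −
Point 4:
  Latitude: 88 + 55.0091/60 = 88.9168183
  N → positive
  Lon: 51 + 24.594/60 = 51.4099000
  E ⇒ keep positive
Point 5:
  Lat: 18.211′ = 0.303517°; total 5.3035167
  hemisphere S, so the sign is −
  Longitude: 3.429′ = 0.057150°; total 2.0571500
  E ⇒ keep positive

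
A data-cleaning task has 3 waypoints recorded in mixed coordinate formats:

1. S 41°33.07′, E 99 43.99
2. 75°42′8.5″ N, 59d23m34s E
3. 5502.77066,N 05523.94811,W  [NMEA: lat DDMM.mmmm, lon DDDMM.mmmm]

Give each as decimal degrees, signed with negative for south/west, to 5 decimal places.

1. -41.55117, 99.73317
2. 75.70236, 59.39278
3. 55.04618, -55.39914

Point 1:
  Latitude: 41 + 33.07/60 = 41.551167
  hemisphere S, so the sign is −
  λ: 99 + 43.99/60 = 99.733167
  E ⇒ keep positive
Point 2:
  Latitude: 75° + 42/60 + 8.5/3600 = 75 + 0.700000 + 0.002361 = 75.702361
  N ⇒ keep positive
  Lon: 59° + 23/60 + 34/3600 = 59 + 0.383333 + 0.009444 = 59.392778
  E → positive
Point 3:
  Latitude: degrees = first 2 digits = 55, minutes = 2.77066; 55 + 2.77066/60 = 55.046178
  N ⇒ keep positive
  Lon: degrees = first 3 digits = 55, minutes = 23.94811; 55 + 23.94811/60 = 55.399135
  W → negative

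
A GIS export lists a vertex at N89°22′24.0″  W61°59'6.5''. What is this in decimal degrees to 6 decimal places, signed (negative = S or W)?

Latitude: 89° + 22/60 + 24/3600 = 89 + 0.366667 + 0.006667 = 89.3733333
N → positive
λ: 59′ + 6.5″ = 59.10833′; 61 + 59.10833/60 = 61.9851389
W → negative

89.373333, -61.985139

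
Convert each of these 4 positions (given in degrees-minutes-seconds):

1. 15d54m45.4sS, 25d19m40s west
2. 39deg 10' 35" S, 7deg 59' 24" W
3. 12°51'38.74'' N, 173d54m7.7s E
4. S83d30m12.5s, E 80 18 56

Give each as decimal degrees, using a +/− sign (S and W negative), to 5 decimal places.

Point 1:
  Latitude: 54′ + 45.4″ = 54.75667′; 15 + 54.75667/60 = 15.912611
  S ⇒ negate
  Longitude: 25 + 19/60 + 40/3600 = 25.327778
  W → negative
Point 2:
  φ: 39 + 10/60 + 35/3600 = 39.176389
  hemisphere S, so the sign is −
  Lon: 7° + 59/60 + 24/3600 = 7 + 0.983333 + 0.006667 = 7.990000
  hemisphere W, so the sign is −
Point 3:
  Lat: 12° + 51/60 + 38.74/3600 = 12 + 0.850000 + 0.010761 = 12.860761
  N → positive
  λ: 54′ + 7.7″ = 54.12833′; 173 + 54.12833/60 = 173.902139
  E → positive
Point 4:
  Latitude: 30′ + 12.5″ = 30.20833′; 83 + 30.20833/60 = 83.503472
  hemisphere S, so the sign is −
  Longitude: 80 + 18/60 + 56/3600 = 80.315556
  E ⇒ keep positive

1. -15.91261, -25.32778
2. -39.17639, -7.99000
3. 12.86076, 173.90214
4. -83.50347, 80.31556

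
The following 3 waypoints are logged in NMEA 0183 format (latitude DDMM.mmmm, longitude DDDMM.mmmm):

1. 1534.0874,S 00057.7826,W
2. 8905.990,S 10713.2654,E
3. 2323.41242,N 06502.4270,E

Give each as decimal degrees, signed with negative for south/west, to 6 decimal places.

Point 1:
  φ: split at 2 digits → 15° and 34.0874′; 15 + 34.0874/60 = 15.5681233
  S → negative
  λ: split at 3 digits → 000° and 57.7826′; 0 + 57.7826/60 = 0.9630433
  W ⇒ negate
Point 2:
  Lat: split at 2 digits → 89° and 5.99′; 89 + 5.99/60 = 89.0998333
  S ⇒ negate
  Lon: split at 3 digits → 107° and 13.2654′; 107 + 13.2654/60 = 107.2210900
  E ⇒ keep positive
Point 3:
  Lat: split at 2 digits → 23° and 23.41242′; 23 + 23.41242/60 = 23.3902070
  N ⇒ keep positive
  Lon: split at 3 digits → 065° and 2.427′; 65 + 2.427/60 = 65.0404500
  E → positive

1. -15.568123, -0.963043
2. -89.099833, 107.221090
3. 23.390207, 65.040450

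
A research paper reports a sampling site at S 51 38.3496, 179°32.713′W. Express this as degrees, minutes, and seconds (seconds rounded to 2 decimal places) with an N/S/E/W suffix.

Lat: fractional minutes 0.34960 × 60 = 20.9760″
Lon: 32.71300′ → 32′ and 0.71300 × 60 = 42.7800″

51°38′20.98″ S, 179°32′42.78″ W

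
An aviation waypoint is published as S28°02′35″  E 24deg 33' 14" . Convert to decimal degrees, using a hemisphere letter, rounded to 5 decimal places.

φ: 28° + 2/60 + 35/3600 = 28 + 0.033333 + 0.009722 = 28.043056
Longitude: 33′ + 14″ = 33.23333′; 24 + 33.23333/60 = 24.553889

28.04306° S, 24.55389° E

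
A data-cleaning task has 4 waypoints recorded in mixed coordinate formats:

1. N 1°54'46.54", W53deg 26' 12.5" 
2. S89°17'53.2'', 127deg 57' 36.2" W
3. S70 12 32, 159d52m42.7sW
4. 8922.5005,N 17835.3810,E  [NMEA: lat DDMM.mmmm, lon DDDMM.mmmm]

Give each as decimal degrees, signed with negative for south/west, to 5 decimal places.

Point 1:
  φ: 54′ + 46.54″ = 54.77567′; 1 + 54.77567/60 = 1.912928
  N → positive
  Longitude: 53 + 26/60 + 12.5/3600 = 53.436806
  W ⇒ negate
Point 2:
  φ: 89° + 17/60 + 53.2/3600 = 89 + 0.283333 + 0.014778 = 89.298111
  S ⇒ negate
  λ: 57′ + 36.2″ = 57.60333′; 127 + 57.60333/60 = 127.960056
  W → negative
Point 3:
  Lat: 12′ + 32″ = 12.53333′; 70 + 12.53333/60 = 70.208889
  hemisphere S, so the sign is −
  λ: 159° + 52/60 + 42.7/3600 = 159 + 0.866667 + 0.011861 = 159.878528
  W ⇒ negate
Point 4:
  Lat: degrees = first 2 digits = 89, minutes = 22.5005; 89 + 22.5005/60 = 89.375008
  N → positive
  Lon: split at 3 digits → 178° and 35.381′; 178 + 35.381/60 = 178.589683
  E → positive

1. 1.91293, -53.43681
2. -89.29811, -127.96006
3. -70.20889, -159.87853
4. 89.37501, 178.58968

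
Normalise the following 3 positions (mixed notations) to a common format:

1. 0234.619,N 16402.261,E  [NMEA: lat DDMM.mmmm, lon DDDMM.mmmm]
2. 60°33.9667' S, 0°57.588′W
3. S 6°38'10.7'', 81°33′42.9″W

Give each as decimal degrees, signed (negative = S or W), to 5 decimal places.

Point 1:
  Latitude: split at 2 digits → 02° and 34.619′; 2 + 34.619/60 = 2.576983
  N ⇒ keep positive
  λ: split at 3 digits → 164° and 2.261′; 164 + 2.261/60 = 164.037683
  E → positive
Point 2:
  φ: 33.9667′ = 0.566112°; total 60.566112
  S → negative
  Lon: 0 + 57.588/60 = 0.959800
  hemisphere W, so the sign is −
Point 3:
  φ: 6 + 38/60 + 10.7/3600 = 6.636306
  S ⇒ negate
  Lon: 81 + 33/60 + 42.9/3600 = 81.561917
  W ⇒ negate

1. 2.57698, 164.03768
2. -60.56611, -0.95980
3. -6.63631, -81.56192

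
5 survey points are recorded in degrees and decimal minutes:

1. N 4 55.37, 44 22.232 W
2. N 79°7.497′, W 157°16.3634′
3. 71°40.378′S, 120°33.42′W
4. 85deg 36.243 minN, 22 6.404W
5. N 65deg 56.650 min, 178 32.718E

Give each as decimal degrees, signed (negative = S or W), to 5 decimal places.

1. 4.92283, -44.37053
2. 79.12495, -157.27272
3. -71.67297, -120.55700
4. 85.60405, -22.10673
5. 65.94417, 178.54530

Point 1:
  Latitude: 55.37′ = 0.922833°; total 4.922833
  N ⇒ keep positive
  Lon: 44 + 22.232/60 = 44.370533
  hemisphere W, so the sign is −
Point 2:
  Lat: 79 + 7.497/60 = 79.124950
  N ⇒ keep positive
  λ: 16.3634′ = 0.272723°; total 157.272723
  hemisphere W, so the sign is −
Point 3:
  Lat: 40.378′ = 0.672967°; total 71.672967
  S → negative
  Lon: 33.42′ = 0.557000°; total 120.557000
  W → negative
Point 4:
  φ: 36.243′ = 0.604050°; total 85.604050
  N ⇒ keep positive
  Lon: 6.404′ = 0.106733°; total 22.106733
  W → negative
Point 5:
  Lat: 65 + 56.65/60 = 65.944167
  N → positive
  λ: 178 + 32.718/60 = 178.545300
  E → positive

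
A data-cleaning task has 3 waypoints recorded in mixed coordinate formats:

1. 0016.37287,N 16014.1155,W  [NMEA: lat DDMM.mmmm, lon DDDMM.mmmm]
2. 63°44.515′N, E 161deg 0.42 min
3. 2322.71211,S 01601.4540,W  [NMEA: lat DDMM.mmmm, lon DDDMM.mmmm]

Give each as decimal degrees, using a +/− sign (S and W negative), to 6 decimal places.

Point 1:
  Latitude: degrees = first 2 digits = 0, minutes = 16.37287; 0 + 16.37287/60 = 0.2728812
  N → positive
  Longitude: split at 3 digits → 160° and 14.1155′; 160 + 14.1155/60 = 160.2352583
  hemisphere W, so the sign is −
Point 2:
  φ: 44.515′ = 0.741917°; total 63.7419167
  N → positive
  Longitude: 0.42′ = 0.007000°; total 161.0070000
  E ⇒ keep positive
Point 3:
  Latitude: split at 2 digits → 23° and 22.71211′; 23 + 22.71211/60 = 23.3785352
  S ⇒ negate
  Longitude: split at 3 digits → 016° and 1.454′; 16 + 1.454/60 = 16.0242333
  W → negative

1. 0.272881, -160.235258
2. 63.741917, 161.007000
3. -23.378535, -16.024233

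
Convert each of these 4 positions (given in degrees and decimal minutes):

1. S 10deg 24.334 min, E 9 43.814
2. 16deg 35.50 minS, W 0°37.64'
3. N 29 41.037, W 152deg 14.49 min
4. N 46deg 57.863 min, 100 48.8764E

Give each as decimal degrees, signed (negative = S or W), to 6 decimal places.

1. -10.405567, 9.730233
2. -16.591667, -0.627333
3. 29.683950, -152.241500
4. 46.964383, 100.814607

Point 1:
  Lat: 24.334′ = 0.405567°; total 10.4055667
  S ⇒ negate
  Longitude: 9 + 43.814/60 = 9.7302333
  E → positive
Point 2:
  φ: 16 + 35.5/60 = 16.5916667
  hemisphere S, so the sign is −
  Lon: 37.64′ = 0.627333°; total 0.6273333
  W ⇒ negate
Point 3:
  Latitude: 29 + 41.037/60 = 29.6839500
  N → positive
  λ: 14.49′ = 0.241500°; total 152.2415000
  W ⇒ negate
Point 4:
  φ: 57.863′ = 0.964383°; total 46.9643833
  N → positive
  λ: 100 + 48.8764/60 = 100.8146067
  E → positive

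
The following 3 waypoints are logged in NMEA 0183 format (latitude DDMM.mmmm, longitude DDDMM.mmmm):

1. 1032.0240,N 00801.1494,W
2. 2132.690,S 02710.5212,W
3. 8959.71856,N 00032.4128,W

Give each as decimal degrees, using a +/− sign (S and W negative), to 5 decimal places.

Point 1:
  Latitude: split at 2 digits → 10° and 32.024′; 10 + 32.024/60 = 10.533733
  N → positive
  λ: degrees = first 3 digits = 8, minutes = 1.1494; 8 + 1.1494/60 = 8.019157
  W → negative
Point 2:
  Lat: degrees = first 2 digits = 21, minutes = 32.69; 21 + 32.69/60 = 21.544833
  hemisphere S, so the sign is −
  Lon: split at 3 digits → 027° and 10.5212′; 27 + 10.5212/60 = 27.175353
  W → negative
Point 3:
  Lat: degrees = first 2 digits = 89, minutes = 59.71856; 89 + 59.71856/60 = 89.995309
  N ⇒ keep positive
  λ: split at 3 digits → 000° and 32.4128′; 0 + 32.4128/60 = 0.540213
  W → negative

1. 10.53373, -8.01916
2. -21.54483, -27.17535
3. 89.99531, -0.54021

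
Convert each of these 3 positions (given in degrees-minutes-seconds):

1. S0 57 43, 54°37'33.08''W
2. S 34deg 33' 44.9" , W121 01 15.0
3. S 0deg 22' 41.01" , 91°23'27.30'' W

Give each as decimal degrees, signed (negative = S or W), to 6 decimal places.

1. -0.961944, -54.625856
2. -34.562472, -121.020833
3. -0.378058, -91.390917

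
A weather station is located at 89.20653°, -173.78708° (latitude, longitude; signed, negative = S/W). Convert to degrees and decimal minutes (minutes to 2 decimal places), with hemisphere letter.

89° 12.39′ N, 173° 47.22′ W

Latitude: minutes = (89.206530 − 89) × 60 = 12.3918
Longitude is negative → W; |value| = 173.787080
Lon: minutes = (173.787080 − 173) × 60 = 47.2248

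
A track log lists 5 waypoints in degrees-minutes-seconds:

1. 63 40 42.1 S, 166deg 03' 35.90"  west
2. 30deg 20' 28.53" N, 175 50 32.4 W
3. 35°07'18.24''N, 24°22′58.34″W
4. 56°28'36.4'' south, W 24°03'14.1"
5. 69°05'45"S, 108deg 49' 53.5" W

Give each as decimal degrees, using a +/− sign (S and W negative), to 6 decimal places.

1. -63.678361, -166.059972
2. 30.341258, -175.842333
3. 35.121733, -24.382872
4. -56.476778, -24.053917
5. -69.095833, -108.831528

Point 1:
  Lat: 63° + 40/60 + 42.1/3600 = 63 + 0.666667 + 0.011694 = 63.6783611
  hemisphere S, so the sign is −
  Longitude: 166° + 3/60 + 35.9/3600 = 166 + 0.050000 + 0.009972 = 166.0599722
  W → negative
Point 2:
  Latitude: 20′ + 28.53″ = 20.47550′; 30 + 20.47550/60 = 30.3412583
  N ⇒ keep positive
  Longitude: 175 + 50/60 + 32.4/3600 = 175.8423333
  W → negative
Point 3:
  Latitude: 35° + 7/60 + 18.24/3600 = 35 + 0.116667 + 0.005067 = 35.1217333
  N ⇒ keep positive
  Longitude: 24° + 22/60 + 58.34/3600 = 24 + 0.366667 + 0.016206 = 24.3828722
  W → negative
Point 4:
  Lat: 28′ + 36.4″ = 28.60667′; 56 + 28.60667/60 = 56.4767778
  hemisphere S, so the sign is −
  Longitude: 24° + 3/60 + 14.1/3600 = 24 + 0.050000 + 0.003917 = 24.0539167
  W → negative
Point 5:
  Latitude: 69 + 5/60 + 45/3600 = 69.0958333
  S → negative
  λ: 108 + 49/60 + 53.5/3600 = 108.8315278
  hemisphere W, so the sign is −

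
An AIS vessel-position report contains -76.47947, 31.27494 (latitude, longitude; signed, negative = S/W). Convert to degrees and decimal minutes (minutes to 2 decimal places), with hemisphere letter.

76° 28.77′ S, 31° 16.50′ E

Latitude is negative → S; |value| = 76.479470
Latitude: 76° + 0.479470 × 60 = 76° 28.7682′
Longitude: fractional part 0.274940 → 16.4964 minutes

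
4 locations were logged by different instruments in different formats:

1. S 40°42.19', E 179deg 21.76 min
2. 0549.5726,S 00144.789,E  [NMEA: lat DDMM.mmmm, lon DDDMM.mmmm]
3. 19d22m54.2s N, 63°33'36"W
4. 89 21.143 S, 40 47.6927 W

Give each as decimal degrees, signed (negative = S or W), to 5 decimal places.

1. -40.70317, 179.36267
2. -5.82621, 1.74648
3. 19.38172, -63.56000
4. -89.35238, -40.79488

Point 1:
  Lat: 40 + 42.19/60 = 40.703167
  hemisphere S, so the sign is −
  Lon: 179 + 21.76/60 = 179.362667
  E → positive
Point 2:
  φ: split at 2 digits → 05° and 49.5726′; 5 + 49.5726/60 = 5.826210
  S ⇒ negate
  λ: split at 3 digits → 001° and 44.789′; 1 + 44.789/60 = 1.746483
  E → positive
Point 3:
  Latitude: 19 + 22/60 + 54.2/3600 = 19.381722
  N → positive
  Lon: 63 + 33/60 + 36/3600 = 63.560000
  W ⇒ negate
Point 4:
  Latitude: 89 + 21.143/60 = 89.352383
  S ⇒ negate
  Longitude: 40 + 47.6927/60 = 40.794878
  hemisphere W, so the sign is −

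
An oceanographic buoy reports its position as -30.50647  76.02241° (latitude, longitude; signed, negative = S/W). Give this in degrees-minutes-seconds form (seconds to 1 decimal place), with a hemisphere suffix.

30°30′23.3″ S, 76°01′20.7″ E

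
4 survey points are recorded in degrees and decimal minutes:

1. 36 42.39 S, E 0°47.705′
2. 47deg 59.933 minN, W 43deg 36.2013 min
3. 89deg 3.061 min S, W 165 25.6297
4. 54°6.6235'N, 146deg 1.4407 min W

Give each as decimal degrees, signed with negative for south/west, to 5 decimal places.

Point 1:
  Lat: 36 + 42.39/60 = 36.706500
  hemisphere S, so the sign is −
  Longitude: 0 + 47.705/60 = 0.795083
  E → positive
Point 2:
  φ: 59.933′ = 0.998883°; total 47.998883
  N ⇒ keep positive
  Lon: 36.2013′ = 0.603355°; total 43.603355
  hemisphere W, so the sign is −
Point 3:
  Lat: 89 + 3.061/60 = 89.051017
  S ⇒ negate
  λ: 25.6297′ = 0.427162°; total 165.427162
  hemisphere W, so the sign is −
Point 4:
  Lat: 54 + 6.6235/60 = 54.110392
  N ⇒ keep positive
  Longitude: 146 + 1.4407/60 = 146.024012
  W → negative

1. -36.70650, 0.79508
2. 47.99888, -43.60336
3. -89.05102, -165.42716
4. 54.11039, -146.02401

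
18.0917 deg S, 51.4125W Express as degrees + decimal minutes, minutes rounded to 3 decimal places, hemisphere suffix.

18° 5.502′ S, 51° 24.750′ W

Lat: fractional part 0.091700 → 5.50200 minutes
Longitude: minutes = (51.412500 − 51) × 60 = 24.75000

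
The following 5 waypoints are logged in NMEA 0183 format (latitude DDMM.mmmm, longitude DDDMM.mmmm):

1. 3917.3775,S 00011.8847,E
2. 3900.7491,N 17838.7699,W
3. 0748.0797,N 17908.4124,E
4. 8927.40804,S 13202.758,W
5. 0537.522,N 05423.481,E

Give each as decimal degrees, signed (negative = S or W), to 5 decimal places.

Point 1:
  φ: degrees = first 2 digits = 39, minutes = 17.3775; 39 + 17.3775/60 = 39.289625
  hemisphere S, so the sign is −
  Lon: split at 3 digits → 000° and 11.8847′; 0 + 11.8847/60 = 0.198078
  E ⇒ keep positive
Point 2:
  φ: split at 2 digits → 39° and 0.7491′; 39 + 0.7491/60 = 39.012485
  N → positive
  Longitude: split at 3 digits → 178° and 38.7699′; 178 + 38.7699/60 = 178.646165
  W → negative
Point 3:
  Latitude: degrees = first 2 digits = 7, minutes = 48.0797; 7 + 48.0797/60 = 7.801328
  N ⇒ keep positive
  Longitude: degrees = first 3 digits = 179, minutes = 8.4124; 179 + 8.4124/60 = 179.140207
  E → positive
Point 4:
  φ: split at 2 digits → 89° and 27.40804′; 89 + 27.40804/60 = 89.456801
  S → negative
  λ: split at 3 digits → 132° and 2.758′; 132 + 2.758/60 = 132.045967
  W ⇒ negate
Point 5:
  Lat: degrees = first 2 digits = 5, minutes = 37.522; 5 + 37.522/60 = 5.625367
  N ⇒ keep positive
  λ: degrees = first 3 digits = 54, minutes = 23.481; 54 + 23.481/60 = 54.391350
  E ⇒ keep positive

1. -39.28963, 0.19808
2. 39.01249, -178.64617
3. 7.80133, 179.14021
4. -89.45680, -132.04597
5. 5.62537, 54.39135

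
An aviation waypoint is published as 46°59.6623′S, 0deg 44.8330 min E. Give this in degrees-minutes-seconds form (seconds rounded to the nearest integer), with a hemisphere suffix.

46°59′40″ S, 0°44′50″ E

φ: 59.66230′ → 59′ and 0.66230 × 60 = 39.74″
Longitude: 44.83300′ → 44′ and 0.83300 × 60 = 49.98″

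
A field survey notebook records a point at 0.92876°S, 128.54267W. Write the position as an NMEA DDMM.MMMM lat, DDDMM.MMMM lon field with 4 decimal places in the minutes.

Latitude: minutes = (0.928760 − 0) × 60 = 55.725600
Longitude: fractional part 0.542670 → 32.560200 minutes

0055.7256,S / 12832.5602,W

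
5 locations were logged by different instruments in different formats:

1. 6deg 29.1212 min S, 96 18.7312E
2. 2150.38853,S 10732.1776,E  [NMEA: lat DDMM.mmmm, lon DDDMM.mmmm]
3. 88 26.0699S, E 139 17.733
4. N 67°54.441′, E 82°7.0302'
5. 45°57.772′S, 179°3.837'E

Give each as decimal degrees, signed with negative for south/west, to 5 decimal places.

1. -6.48535, 96.31219
2. -21.83981, 107.53629
3. -88.43450, 139.29555
4. 67.90735, 82.11717
5. -45.96287, 179.06395

Point 1:
  Latitude: 6 + 29.1212/60 = 6.485353
  hemisphere S, so the sign is −
  Lon: 96 + 18.7312/60 = 96.312187
  E → positive
Point 2:
  Latitude: degrees = first 2 digits = 21, minutes = 50.38853; 21 + 50.38853/60 = 21.839809
  S → negative
  Lon: degrees = first 3 digits = 107, minutes = 32.1776; 107 + 32.1776/60 = 107.536293
  E → positive
Point 3:
  φ: 26.0699′ = 0.434498°; total 88.434498
  S ⇒ negate
  λ: 139 + 17.733/60 = 139.295550
  E → positive
Point 4:
  φ: 54.441′ = 0.907350°; total 67.907350
  N → positive
  λ: 82 + 7.0302/60 = 82.117170
  E → positive
Point 5:
  φ: 45 + 57.772/60 = 45.962867
  hemisphere S, so the sign is −
  Longitude: 179 + 3.837/60 = 179.063950
  E → positive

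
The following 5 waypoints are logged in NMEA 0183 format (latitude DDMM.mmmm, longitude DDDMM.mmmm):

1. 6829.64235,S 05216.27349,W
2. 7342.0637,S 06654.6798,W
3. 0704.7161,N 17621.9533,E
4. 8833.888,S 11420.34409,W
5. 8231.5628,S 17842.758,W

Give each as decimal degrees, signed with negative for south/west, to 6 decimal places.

Point 1:
  φ: degrees = first 2 digits = 68, minutes = 29.64235; 68 + 29.64235/60 = 68.4940392
  S → negative
  Longitude: split at 3 digits → 052° and 16.27349′; 52 + 16.27349/60 = 52.2712248
  W ⇒ negate
Point 2:
  φ: split at 2 digits → 73° and 42.0637′; 73 + 42.0637/60 = 73.7010617
  S → negative
  Longitude: split at 3 digits → 066° and 54.6798′; 66 + 54.6798/60 = 66.9113300
  W → negative
Point 3:
  Latitude: split at 2 digits → 07° and 4.7161′; 7 + 4.7161/60 = 7.0786017
  N ⇒ keep positive
  Lon: degrees = first 3 digits = 176, minutes = 21.9533; 176 + 21.9533/60 = 176.3658883
  E → positive
Point 4:
  Latitude: degrees = first 2 digits = 88, minutes = 33.888; 88 + 33.888/60 = 88.5648000
  S → negative
  Longitude: degrees = first 3 digits = 114, minutes = 20.34409; 114 + 20.34409/60 = 114.3390682
  W ⇒ negate
Point 5:
  Latitude: degrees = first 2 digits = 82, minutes = 31.5628; 82 + 31.5628/60 = 82.5260467
  S ⇒ negate
  Longitude: split at 3 digits → 178° and 42.758′; 178 + 42.758/60 = 178.7126333
  hemisphere W, so the sign is −

1. -68.494039, -52.271225
2. -73.701062, -66.911330
3. 7.078602, 176.365888
4. -88.564800, -114.339068
5. -82.526047, -178.712633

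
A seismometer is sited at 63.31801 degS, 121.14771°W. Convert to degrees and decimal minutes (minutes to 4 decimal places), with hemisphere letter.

63° 19.0806′ S, 121° 8.8626′ W

Lat: minutes = (63.318010 − 63) × 60 = 19.080600
λ: 121° + 0.147710 × 60 = 121° 8.862600′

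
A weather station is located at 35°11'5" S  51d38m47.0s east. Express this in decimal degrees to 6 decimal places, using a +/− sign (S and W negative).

φ: 35 + 11/60 + 5/3600 = 35.1847222
S → negative
Lon: 51 + 38/60 + 47/3600 = 51.6463889
E ⇒ keep positive

-35.184722, 51.646389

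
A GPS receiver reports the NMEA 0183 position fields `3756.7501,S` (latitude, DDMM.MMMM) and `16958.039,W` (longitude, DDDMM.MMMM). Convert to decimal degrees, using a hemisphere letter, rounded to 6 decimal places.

37.945835° S, 169.967317° W

φ: split at 2 digits → 37° and 56.7501′; 37 + 56.7501/60 = 37.9458350
λ: split at 3 digits → 169° and 58.039′; 169 + 58.039/60 = 169.9673167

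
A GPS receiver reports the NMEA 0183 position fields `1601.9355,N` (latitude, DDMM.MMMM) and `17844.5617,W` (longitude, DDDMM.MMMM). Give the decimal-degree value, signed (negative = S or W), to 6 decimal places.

16.032258, -178.742695

φ: split at 2 digits → 16° and 1.9355′; 16 + 1.9355/60 = 16.0322583
N ⇒ keep positive
Longitude: degrees = first 3 digits = 178, minutes = 44.5617; 178 + 44.5617/60 = 178.7426950
W → negative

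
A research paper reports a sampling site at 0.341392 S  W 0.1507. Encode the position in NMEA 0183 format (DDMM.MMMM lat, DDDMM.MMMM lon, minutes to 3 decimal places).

0020.484,S / 00009.042,W

Lat: minutes = (0.341392 − 0) × 60 = 20.48352
Longitude: fractional part 0.150700 → 9.04200 minutes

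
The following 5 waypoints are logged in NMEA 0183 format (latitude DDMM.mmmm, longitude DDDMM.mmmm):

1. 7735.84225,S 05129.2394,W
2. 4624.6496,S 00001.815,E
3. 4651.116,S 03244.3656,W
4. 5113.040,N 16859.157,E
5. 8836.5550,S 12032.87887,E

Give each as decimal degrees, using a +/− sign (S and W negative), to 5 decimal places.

1. -77.59737, -51.48732
2. -46.41083, 0.03025
3. -46.85193, -32.73943
4. 51.21733, 168.98595
5. -88.60925, 120.54798

Point 1:
  φ: degrees = first 2 digits = 77, minutes = 35.84225; 77 + 35.84225/60 = 77.597371
  S ⇒ negate
  λ: split at 3 digits → 051° and 29.2394′; 51 + 29.2394/60 = 51.487323
  hemisphere W, so the sign is −
Point 2:
  φ: split at 2 digits → 46° and 24.6496′; 46 + 24.6496/60 = 46.410827
  S → negative
  Lon: degrees = first 3 digits = 0, minutes = 1.815; 0 + 1.815/60 = 0.030250
  E → positive
Point 3:
  Latitude: split at 2 digits → 46° and 51.116′; 46 + 51.116/60 = 46.851933
  S → negative
  Longitude: split at 3 digits → 032° and 44.3656′; 32 + 44.3656/60 = 32.739427
  hemisphere W, so the sign is −
Point 4:
  φ: degrees = first 2 digits = 51, minutes = 13.04; 51 + 13.04/60 = 51.217333
  N ⇒ keep positive
  Longitude: split at 3 digits → 168° and 59.157′; 168 + 59.157/60 = 168.985950
  E ⇒ keep positive
Point 5:
  Lat: degrees = first 2 digits = 88, minutes = 36.555; 88 + 36.555/60 = 88.609250
  S → negative
  Lon: degrees = first 3 digits = 120, minutes = 32.87887; 120 + 32.87887/60 = 120.547981
  E → positive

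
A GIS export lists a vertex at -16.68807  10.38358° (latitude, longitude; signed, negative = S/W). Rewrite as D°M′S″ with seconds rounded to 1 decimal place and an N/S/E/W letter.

Latitude is negative → S; |value| = 16.688070
Latitude: 0.688070 × 60 = 41.28420′ → 41′, remainder × 60 = 17.052″
Longitude: whole degrees 10; 23.01480′ → 23′ and 0.888″

16°41′17.1″ S, 10°23′0.9″ E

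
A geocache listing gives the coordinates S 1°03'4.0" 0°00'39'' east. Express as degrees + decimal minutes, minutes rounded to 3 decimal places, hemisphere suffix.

1° 3.067′ S, 0° 0.650′ E

Latitude: 3 + 4/60 = 3.06667′
Longitude: seconds/60 = 0.65000; minutes = 0 + 0.65000 = 0.65000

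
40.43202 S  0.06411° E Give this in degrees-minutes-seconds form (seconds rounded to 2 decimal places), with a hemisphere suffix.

40°25′55.27″ S, 0°03′50.80″ E

φ: whole degrees 40; 25.92120′ → 25′ and 55.2720″
Lon: whole degrees 0; 3.84660′ → 3′ and 50.7960″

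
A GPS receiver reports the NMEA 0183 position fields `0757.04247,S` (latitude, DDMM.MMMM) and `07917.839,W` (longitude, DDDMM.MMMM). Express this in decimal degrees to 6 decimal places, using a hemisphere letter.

Latitude: split at 2 digits → 07° and 57.04247′; 7 + 57.04247/60 = 7.9507078
Lon: split at 3 digits → 079° and 17.839′; 79 + 17.839/60 = 79.2973167

7.950708° S, 79.297317° W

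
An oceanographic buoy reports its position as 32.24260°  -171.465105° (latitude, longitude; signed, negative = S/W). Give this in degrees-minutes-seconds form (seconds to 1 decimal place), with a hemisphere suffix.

32°14′33.4″ N, 171°27′54.4″ W

φ: 0.242600 × 60 = 14.55600′ → 14′, remainder × 60 = 33.360″
Longitude is negative → W; |value| = 171.465105
Longitude: whole degrees 171; 27.90630′ → 27′ and 54.378″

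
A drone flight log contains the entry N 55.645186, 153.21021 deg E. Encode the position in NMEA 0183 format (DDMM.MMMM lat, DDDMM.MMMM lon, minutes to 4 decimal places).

Lat: 55° + 0.645186 × 60 = 55° 38.711160′
Lon: fractional part 0.210210 → 12.612600 minutes

5538.7112,N / 15312.6126,E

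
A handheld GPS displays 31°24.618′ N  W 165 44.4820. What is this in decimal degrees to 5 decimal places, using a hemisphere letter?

31.41030° N, 165.74137° W

Latitude: 31 + 24.618/60 = 31.410300
λ: 165 + 44.482/60 = 165.741367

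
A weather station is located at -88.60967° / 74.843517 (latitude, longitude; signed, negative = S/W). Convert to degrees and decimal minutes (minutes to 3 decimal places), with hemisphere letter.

88° 36.580′ S, 74° 50.611′ E

Latitude is negative → S; |value| = 88.609670
Latitude: fractional part 0.609670 → 36.58020 minutes
Longitude: 74° + 0.843517 × 60 = 74° 50.61102′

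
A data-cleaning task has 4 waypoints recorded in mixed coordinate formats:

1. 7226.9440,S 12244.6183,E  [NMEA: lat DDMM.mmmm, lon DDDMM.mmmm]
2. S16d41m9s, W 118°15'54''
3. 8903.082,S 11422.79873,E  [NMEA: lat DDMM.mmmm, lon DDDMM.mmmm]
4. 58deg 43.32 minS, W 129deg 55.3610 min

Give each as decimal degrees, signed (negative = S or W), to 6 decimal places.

1. -72.449067, 122.743638
2. -16.685833, -118.265000
3. -89.051367, 114.379979
4. -58.722000, -129.922683

Point 1:
  φ: degrees = first 2 digits = 72, minutes = 26.944; 72 + 26.944/60 = 72.4490667
  S ⇒ negate
  λ: degrees = first 3 digits = 122, minutes = 44.6183; 122 + 44.6183/60 = 122.7436383
  E → positive
Point 2:
  Latitude: 16 + 41/60 + 9/3600 = 16.6858333
  S → negative
  λ: 118 + 15/60 + 54/3600 = 118.2650000
  W ⇒ negate
Point 3:
  Lat: split at 2 digits → 89° and 3.082′; 89 + 3.082/60 = 89.0513667
  S → negative
  λ: split at 3 digits → 114° and 22.79873′; 114 + 22.79873/60 = 114.3799788
  E → positive
Point 4:
  Lat: 43.32′ = 0.722000°; total 58.7220000
  S → negative
  Longitude: 55.361′ = 0.922683°; total 129.9226833
  hemisphere W, so the sign is −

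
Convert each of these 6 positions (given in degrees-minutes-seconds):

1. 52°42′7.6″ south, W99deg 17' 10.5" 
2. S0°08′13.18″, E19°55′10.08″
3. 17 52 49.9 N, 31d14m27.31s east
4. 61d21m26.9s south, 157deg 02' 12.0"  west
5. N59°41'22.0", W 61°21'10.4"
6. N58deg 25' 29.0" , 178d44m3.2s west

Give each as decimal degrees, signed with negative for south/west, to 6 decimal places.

1. -52.702111, -99.286250
2. -0.136994, 19.919467
3. 17.880528, 31.240919
4. -61.357472, -157.036667
5. 59.689444, -61.352889
6. 58.424722, -178.734222

Point 1:
  φ: 52° + 42/60 + 7.6/3600 = 52 + 0.700000 + 0.002111 = 52.7021111
  hemisphere S, so the sign is −
  Longitude: 17′ + 10.5″ = 17.17500′; 99 + 17.17500/60 = 99.2862500
  hemisphere W, so the sign is −
Point 2:
  φ: 0° + 8/60 + 13.18/3600 = 0 + 0.133333 + 0.003661 = 0.1369944
  hemisphere S, so the sign is −
  λ: 19° + 55/60 + 10.08/3600 = 19 + 0.916667 + 0.002800 = 19.9194667
  E → positive
Point 3:
  φ: 17 + 52/60 + 49.9/3600 = 17.8805278
  N → positive
  Longitude: 14′ + 27.31″ = 14.45517′; 31 + 14.45517/60 = 31.2409194
  E ⇒ keep positive
Point 4:
  Lat: 61° + 21/60 + 26.9/3600 = 61 + 0.350000 + 0.007472 = 61.3574722
  hemisphere S, so the sign is −
  Lon: 157 + 2/60 + 12/3600 = 157.0366667
  W ⇒ negate
Point 5:
  φ: 59° + 41/60 + 22/3600 = 59 + 0.683333 + 0.006111 = 59.6894444
  N ⇒ keep positive
  λ: 21′ + 10.4″ = 21.17333′; 61 + 21.17333/60 = 61.3528889
  hemisphere W, so the sign is −
Point 6:
  Lat: 58° + 25/60 + 29/3600 = 58 + 0.416667 + 0.008056 = 58.4247222
  N ⇒ keep positive
  Longitude: 44′ + 3.2″ = 44.05333′; 178 + 44.05333/60 = 178.7342222
  W ⇒ negate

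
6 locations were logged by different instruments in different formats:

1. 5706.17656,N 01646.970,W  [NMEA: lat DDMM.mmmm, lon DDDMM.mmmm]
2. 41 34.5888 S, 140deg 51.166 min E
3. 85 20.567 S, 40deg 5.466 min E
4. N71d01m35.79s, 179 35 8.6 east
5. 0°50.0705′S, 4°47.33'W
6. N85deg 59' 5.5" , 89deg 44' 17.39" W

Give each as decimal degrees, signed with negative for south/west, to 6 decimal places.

Point 1:
  φ: degrees = first 2 digits = 57, minutes = 6.17656; 57 + 6.17656/60 = 57.1029427
  N → positive
  Longitude: degrees = first 3 digits = 16, minutes = 46.97; 16 + 46.97/60 = 16.7828333
  hemisphere W, so the sign is −
Point 2:
  φ: 34.5888′ = 0.576480°; total 41.5764800
  S ⇒ negate
  Longitude: 140 + 51.166/60 = 140.8527667
  E ⇒ keep positive
Point 3:
  Latitude: 85 + 20.567/60 = 85.3427833
  hemisphere S, so the sign is −
  Lon: 40 + 5.466/60 = 40.0911000
  E ⇒ keep positive
Point 4:
  φ: 71° + 1/60 + 35.79/3600 = 71 + 0.016667 + 0.009942 = 71.0266083
  N ⇒ keep positive
  λ: 179° + 35/60 + 8.6/3600 = 179 + 0.583333 + 0.002389 = 179.5857222
  E ⇒ keep positive
Point 5:
  Lat: 0 + 50.0705/60 = 0.8345083
  S → negative
  Longitude: 47.33′ = 0.788833°; total 4.7888333
  W → negative
Point 6:
  φ: 59′ + 5.5″ = 59.09167′; 85 + 59.09167/60 = 85.9848611
  N ⇒ keep positive
  λ: 89 + 44/60 + 17.39/3600 = 89.7381639
  W ⇒ negate

1. 57.102943, -16.782833
2. -41.576480, 140.852767
3. -85.342783, 40.091100
4. 71.026608, 179.585722
5. -0.834508, -4.788833
6. 85.984861, -89.738164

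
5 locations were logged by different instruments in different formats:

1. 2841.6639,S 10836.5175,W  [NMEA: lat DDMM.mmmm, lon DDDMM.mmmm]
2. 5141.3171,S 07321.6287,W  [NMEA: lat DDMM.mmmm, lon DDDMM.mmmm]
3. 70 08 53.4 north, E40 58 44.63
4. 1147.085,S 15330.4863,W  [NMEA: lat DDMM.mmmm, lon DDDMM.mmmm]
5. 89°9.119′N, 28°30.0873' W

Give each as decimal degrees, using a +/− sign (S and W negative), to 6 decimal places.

1. -28.694398, -108.608625
2. -51.688618, -73.360478
3. 70.148167, 40.979064
4. -11.784750, -153.508105
5. 89.151983, -28.501455

Point 1:
  φ: degrees = first 2 digits = 28, minutes = 41.6639; 28 + 41.6639/60 = 28.6943983
  hemisphere S, so the sign is −
  Longitude: degrees = first 3 digits = 108, minutes = 36.5175; 108 + 36.5175/60 = 108.6086250
  hemisphere W, so the sign is −
Point 2:
  φ: split at 2 digits → 51° and 41.3171′; 51 + 41.3171/60 = 51.6886183
  S → negative
  Lon: degrees = first 3 digits = 73, minutes = 21.6287; 73 + 21.6287/60 = 73.3604783
  W ⇒ negate
Point 3:
  φ: 8′ + 53.4″ = 8.89000′; 70 + 8.89000/60 = 70.1481667
  N → positive
  λ: 40° + 58/60 + 44.63/3600 = 40 + 0.966667 + 0.012397 = 40.9790639
  E ⇒ keep positive
Point 4:
  Lat: degrees = first 2 digits = 11, minutes = 47.085; 11 + 47.085/60 = 11.7847500
  S → negative
  Longitude: split at 3 digits → 153° and 30.4863′; 153 + 30.4863/60 = 153.5081050
  hemisphere W, so the sign is −
Point 5:
  φ: 9.119′ = 0.151983°; total 89.1519833
  N ⇒ keep positive
  λ: 30.0873′ = 0.501455°; total 28.5014550
  hemisphere W, so the sign is −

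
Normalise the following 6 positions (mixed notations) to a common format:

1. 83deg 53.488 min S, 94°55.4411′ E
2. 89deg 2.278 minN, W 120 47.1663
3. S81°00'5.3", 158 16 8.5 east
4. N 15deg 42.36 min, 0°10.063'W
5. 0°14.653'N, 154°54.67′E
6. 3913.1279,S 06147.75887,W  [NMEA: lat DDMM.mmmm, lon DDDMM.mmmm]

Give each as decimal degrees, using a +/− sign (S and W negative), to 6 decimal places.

1. -83.891467, 94.924018
2. 89.037967, -120.786105
3. -81.001472, 158.269028
4. 15.706000, -0.167717
5. 0.244217, 154.911167
6. -39.218798, -61.795981

Point 1:
  Latitude: 83 + 53.488/60 = 83.8914667
  hemisphere S, so the sign is −
  Lon: 55.4411′ = 0.924018°; total 94.9240183
  E → positive
Point 2:
  φ: 89 + 2.278/60 = 89.0379667
  N ⇒ keep positive
  λ: 47.1663′ = 0.786105°; total 120.7861050
  W ⇒ negate
Point 3:
  φ: 81 + 0/60 + 5.3/3600 = 81.0014722
  hemisphere S, so the sign is −
  Lon: 158 + 16/60 + 8.5/3600 = 158.2690278
  E → positive
Point 4:
  φ: 42.36′ = 0.706000°; total 15.7060000
  N → positive
  λ: 0 + 10.063/60 = 0.1677167
  W ⇒ negate
Point 5:
  Latitude: 0 + 14.653/60 = 0.2442167
  N ⇒ keep positive
  λ: 54.67′ = 0.911167°; total 154.9111667
  E → positive
Point 6:
  φ: degrees = first 2 digits = 39, minutes = 13.1279; 39 + 13.1279/60 = 39.2187983
  S ⇒ negate
  λ: split at 3 digits → 061° and 47.75887′; 61 + 47.75887/60 = 61.7959812
  W ⇒ negate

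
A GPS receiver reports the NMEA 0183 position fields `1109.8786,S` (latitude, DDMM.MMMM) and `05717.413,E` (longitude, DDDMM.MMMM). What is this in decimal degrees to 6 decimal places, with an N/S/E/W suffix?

11.164643° S, 57.290217° E

Latitude: degrees = first 2 digits = 11, minutes = 9.8786; 11 + 9.8786/60 = 11.1646433
Longitude: degrees = first 3 digits = 57, minutes = 17.413; 57 + 17.413/60 = 57.2902167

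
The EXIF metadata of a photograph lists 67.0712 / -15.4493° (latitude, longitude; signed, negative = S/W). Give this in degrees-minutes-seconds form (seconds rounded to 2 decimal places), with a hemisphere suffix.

67°04′16.32″ N, 15°26′57.48″ W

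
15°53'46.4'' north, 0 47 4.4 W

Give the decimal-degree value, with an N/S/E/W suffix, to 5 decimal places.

15.89622° N, 0.78456° W

φ: 15° + 53/60 + 46.4/3600 = 15 + 0.883333 + 0.012889 = 15.896222
Longitude: 0° + 47/60 + 4.4/3600 = 0 + 0.783333 + 0.001222 = 0.784556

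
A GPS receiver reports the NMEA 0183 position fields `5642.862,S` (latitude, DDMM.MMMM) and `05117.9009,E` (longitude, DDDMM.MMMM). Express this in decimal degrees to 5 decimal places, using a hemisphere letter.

56.71437° S, 51.29835° E

φ: degrees = first 2 digits = 56, minutes = 42.862; 56 + 42.862/60 = 56.714367
Lon: degrees = first 3 digits = 51, minutes = 17.9009; 51 + 17.9009/60 = 51.298348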